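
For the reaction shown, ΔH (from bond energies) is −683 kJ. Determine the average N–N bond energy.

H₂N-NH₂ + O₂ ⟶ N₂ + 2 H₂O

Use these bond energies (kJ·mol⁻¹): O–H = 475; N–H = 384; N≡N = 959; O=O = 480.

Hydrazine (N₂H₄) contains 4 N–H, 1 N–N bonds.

Let D be the N–N bond energy.
Σ(broken) = 4×384 + 1×D + 1×480 = 2016 + D
Σ(formed) = 1×959 + 4×475 = 2859
ΔH = Σ(broken) − Σ(formed) = (2016 + D) − (2859) = −843 + D
Setting this equal to −683 kJ gives D = 160 kJ/mol.

D(N–N) ≈ 160 kJ/mol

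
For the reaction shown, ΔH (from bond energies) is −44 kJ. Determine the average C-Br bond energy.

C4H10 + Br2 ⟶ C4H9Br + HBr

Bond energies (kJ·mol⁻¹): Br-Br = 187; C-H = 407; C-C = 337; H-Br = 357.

D(C-Br) ≈ 281 kJ/mol

Let D be the C-Br bond energy.
Σ(broken) = 1×187 + 3×337 + 10×407 = 5268
Σ(formed) = 1×D + 3×337 + 9×407 + 1×357 = 5031 + D
ΔH = Σ(broken) − Σ(formed) = (5268) − (5031 + D) = +237 − D
Setting this equal to −44 kJ gives D = 281 kJ/mol.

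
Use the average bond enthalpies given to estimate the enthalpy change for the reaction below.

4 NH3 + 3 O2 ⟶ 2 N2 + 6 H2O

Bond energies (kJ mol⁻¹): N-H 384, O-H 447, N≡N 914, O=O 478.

ΔH ≈ −1150 kJ

Bonds broken (reactants):
  N-H: 12 × 384 = 4608
  O=O: 3 × 478 = 1434
  Σ(broken) = 6042 kJ
Bonds formed (products):
  N≡N: 2 × 914 = 1828
  O-H: 12 × 447 = 5364
  Σ(formed) = 7192 kJ
ΔH = Σ(broken) − Σ(formed) = 6042 − 7192 = −1150 kJ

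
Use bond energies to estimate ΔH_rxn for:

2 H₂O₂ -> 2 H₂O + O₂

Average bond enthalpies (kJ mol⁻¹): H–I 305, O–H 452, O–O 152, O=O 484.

Bonds broken (reactants):
  O–H: 4 × 452 = 1808
  O–O: 2 × 152 = 304
  Σ(broken) = 2112 kJ
Bonds formed (products):
  O–H: 4 × 452 = 1808
  O=O: 1 × 484 = 484
  Σ(formed) = 2292 kJ
ΔH = Σ(broken) − Σ(formed) = 2112 − 2292 = −180 kJ

ΔH ≈ −180 kJ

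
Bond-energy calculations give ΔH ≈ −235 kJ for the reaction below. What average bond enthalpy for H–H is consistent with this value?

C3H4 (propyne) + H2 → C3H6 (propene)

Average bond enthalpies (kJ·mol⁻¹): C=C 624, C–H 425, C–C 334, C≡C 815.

D(H–H) ≈ 424 kJ/mol

Let D be the H–H bond energy.
Σ(broken) = 1×815 + 1×334 + 4×425 + 1×D = 2849 + D
Σ(formed) = 1×334 + 6×425 + 1×624 = 3508
ΔH = Σ(broken) − Σ(formed) = (2849 + D) − (3508) = −659 + D
Setting this equal to −235 kJ gives D = 424 kJ/mol.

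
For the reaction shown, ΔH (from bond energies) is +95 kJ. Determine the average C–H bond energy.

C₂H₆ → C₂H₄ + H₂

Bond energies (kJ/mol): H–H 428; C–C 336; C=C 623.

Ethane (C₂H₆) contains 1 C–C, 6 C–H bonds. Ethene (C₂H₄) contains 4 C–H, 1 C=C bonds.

Let D be the C–H bond energy.
Σ(broken) = 1×336 + 6×D = 336 + 6D
Σ(formed) = 4×D + 1×623 + 1×428 = 1051 + 4D
ΔH = Σ(broken) − Σ(formed) = (336 + 6D) − (1051 + 4D) = −715 + 2D
Setting this equal to +95 kJ gives 2D = 810, so D = 405 kJ/mol.

D(C–H) ≈ 405 kJ/mol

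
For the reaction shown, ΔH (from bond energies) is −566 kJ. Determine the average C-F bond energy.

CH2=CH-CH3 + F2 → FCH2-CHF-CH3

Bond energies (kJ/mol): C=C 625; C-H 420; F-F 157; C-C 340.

Let D be the C-F bond energy.
Σ(broken) = 1×340 + 6×420 + 1×625 + 1×157 = 3642
Σ(formed) = 2×340 + 2×D + 6×420 = 3200 + 2D
ΔH = Σ(broken) − Σ(formed) = (3642) − (3200 + 2D) = +442 − 2D
Setting this equal to −566 kJ gives 2D = 1008, so D = 504 kJ/mol.

D(C-F) ≈ 504 kJ/mol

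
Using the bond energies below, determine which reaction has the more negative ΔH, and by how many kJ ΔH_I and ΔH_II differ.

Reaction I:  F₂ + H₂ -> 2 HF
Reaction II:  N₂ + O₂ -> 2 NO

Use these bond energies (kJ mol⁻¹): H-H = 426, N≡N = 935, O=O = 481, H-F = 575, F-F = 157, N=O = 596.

Reaction I:
  Bonds broken (reactants):
    F-F: 1 × 157 = 157
    H-H: 1 × 426 = 426
    Σ(broken) = 583 kJ
  Bonds formed (products):
    H-F: 2 × 575 = 1150
    Σ(formed) = 1150 kJ
  ΔH_I = 583 − 1150 = −567 kJ
Reaction II:
  Bonds broken (reactants):
    N≡N: 1 × 935 = 935
    O=O: 1 × 481 = 481
    Σ(broken) = 1416 kJ
  Bonds formed (products):
    N=O: 2 × 596 = 1192
    Σ(formed) = 1192 kJ
  ΔH_II = 1416 − 1192 = +224 kJ
ΔH_I − ΔH_II = −791 kJ, so reaction I has the more negative ΔH; |ΔH_I − ΔH_II| = 791 kJ.

Reaction I, by 791 kJ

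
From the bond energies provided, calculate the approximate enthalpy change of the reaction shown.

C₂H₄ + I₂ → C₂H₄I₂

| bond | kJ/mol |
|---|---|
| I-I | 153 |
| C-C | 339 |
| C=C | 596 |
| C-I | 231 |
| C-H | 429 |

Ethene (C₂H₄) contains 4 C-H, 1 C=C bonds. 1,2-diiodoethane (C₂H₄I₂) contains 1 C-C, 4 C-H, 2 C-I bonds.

ΔH ≈ −52 kJ

Bonds broken (reactants):
  C-H: 4 × 429 = 1716
  C=C: 1 × 596 = 596
  I-I: 1 × 153 = 153
  Σ(broken) = 2465 kJ
Bonds formed (products):
  C-C: 1 × 339 = 339
  C-H: 4 × 429 = 1716
  C-I: 2 × 231 = 462
  Σ(formed) = 2517 kJ
ΔH = Σ(broken) − Σ(formed) = 2465 − 2517 = −52 kJ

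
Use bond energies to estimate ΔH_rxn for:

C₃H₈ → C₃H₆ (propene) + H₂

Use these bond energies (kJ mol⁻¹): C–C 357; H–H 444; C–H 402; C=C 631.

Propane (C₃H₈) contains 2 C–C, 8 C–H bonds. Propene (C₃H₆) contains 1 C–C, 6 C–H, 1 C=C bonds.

Bonds broken (reactants):
  C–C: 2 × 357 = 714
  C–H: 8 × 402 = 3216
  Σ(broken) = 3930 kJ
Bonds formed (products):
  C–C: 1 × 357 = 357
  C–H: 6 × 402 = 2412
  C=C: 1 × 631 = 631
  H–H: 1 × 444 = 444
  Σ(formed) = 3844 kJ
ΔH = Σ(broken) − Σ(formed) = 3930 − 3844 = +86 kJ

ΔH ≈ +86 kJ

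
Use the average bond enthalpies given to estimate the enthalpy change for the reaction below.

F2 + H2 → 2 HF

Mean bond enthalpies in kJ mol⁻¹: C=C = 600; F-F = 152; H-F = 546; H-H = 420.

ΔH ≈ −520 kJ

Bonds broken (reactants):
  F-F: 1 × 152 = 152
  H-H: 1 × 420 = 420
  Σ(broken) = 572 kJ
Bonds formed (products):
  H-F: 2 × 546 = 1092
  Σ(formed) = 1092 kJ
ΔH = Σ(broken) − Σ(formed) = 572 − 1092 = −520 kJ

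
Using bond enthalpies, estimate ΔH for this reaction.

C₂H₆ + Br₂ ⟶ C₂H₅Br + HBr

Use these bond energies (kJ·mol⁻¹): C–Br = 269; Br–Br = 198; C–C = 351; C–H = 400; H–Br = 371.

Bonds broken (reactants):
  Br–Br: 1 × 198 = 198
  C–C: 1 × 351 = 351
  C–H: 6 × 400 = 2400
  Σ(broken) = 2949 kJ
Bonds formed (products):
  C–Br: 1 × 269 = 269
  C–C: 1 × 351 = 351
  C–H: 5 × 400 = 2000
  H–Br: 1 × 371 = 371
  Σ(formed) = 2991 kJ
ΔH = Σ(broken) − Σ(formed) = 2949 − 2991 = −42 kJ

ΔH ≈ −42 kJ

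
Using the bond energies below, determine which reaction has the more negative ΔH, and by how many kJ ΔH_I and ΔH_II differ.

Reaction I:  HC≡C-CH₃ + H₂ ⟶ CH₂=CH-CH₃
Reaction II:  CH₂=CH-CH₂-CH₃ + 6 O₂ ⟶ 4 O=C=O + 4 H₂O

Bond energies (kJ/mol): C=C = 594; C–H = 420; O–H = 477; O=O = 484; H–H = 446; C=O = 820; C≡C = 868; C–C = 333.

Reaction II, by 2732 kJ

Reaction I:
  Bonds broken (reactants):
    C≡C: 1 × 868 = 868
    C–C: 1 × 333 = 333
    C–H: 4 × 420 = 1680
    H–H: 1 × 446 = 446
    Σ(broken) = 3327 kJ
  Bonds formed (products):
    C–C: 1 × 333 = 333
    C–H: 6 × 420 = 2520
    C=C: 1 × 594 = 594
    Σ(formed) = 3447 kJ
  ΔH_I = 3327 − 3447 = −120 kJ
Reaction II:
  Bonds broken (reactants):
    C–C: 2 × 333 = 666
    C–H: 8 × 420 = 3360
    C=C: 1 × 594 = 594
    O=O: 6 × 484 = 2904
    Σ(broken) = 7524 kJ
  Bonds formed (products):
    C=O: 8 × 820 = 6560
    O–H: 8 × 477 = 3816
    Σ(formed) = 10376 kJ
  ΔH_II = 7524 − 10376 = −2852 kJ
ΔH_I − ΔH_II = +2732 kJ, so reaction II has the more negative ΔH; |ΔH_I − ΔH_II| = 2732 kJ.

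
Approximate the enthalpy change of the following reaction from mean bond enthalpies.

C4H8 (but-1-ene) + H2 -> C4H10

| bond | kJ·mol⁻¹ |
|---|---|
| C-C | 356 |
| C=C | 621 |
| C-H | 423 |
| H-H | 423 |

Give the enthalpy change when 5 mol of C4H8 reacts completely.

ΔH = −790 kJ

Bonds broken (reactants):
  C-C: 2 × 356 = 712
  C-H: 8 × 423 = 3384
  C=C: 1 × 621 = 621
  H-H: 1 × 423 = 423
  Σ(broken) = 5140 kJ
Bonds formed (products):
  C-C: 3 × 356 = 1068
  C-H: 10 × 423 = 4230
  Σ(formed) = 5298 kJ
ΔH = Σ(broken) − Σ(formed) = 5140 − 5298 = −158 kJ
For 5× the reaction as written: 5 × (−158) = −790 kJ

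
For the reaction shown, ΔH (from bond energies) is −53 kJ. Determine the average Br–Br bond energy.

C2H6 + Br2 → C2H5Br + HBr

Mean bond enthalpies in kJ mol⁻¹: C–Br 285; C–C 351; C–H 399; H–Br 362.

D(Br–Br) ≈ 195 kJ/mol

Let D be the Br–Br bond energy.
Σ(broken) = 1×D + 1×351 + 6×399 = 2745 + D
Σ(formed) = 1×285 + 1×351 + 5×399 + 1×362 = 2993
ΔH = Σ(broken) − Σ(formed) = (2745 + D) − (2993) = −248 + D
Setting this equal to −53 kJ gives D = 195 kJ/mol.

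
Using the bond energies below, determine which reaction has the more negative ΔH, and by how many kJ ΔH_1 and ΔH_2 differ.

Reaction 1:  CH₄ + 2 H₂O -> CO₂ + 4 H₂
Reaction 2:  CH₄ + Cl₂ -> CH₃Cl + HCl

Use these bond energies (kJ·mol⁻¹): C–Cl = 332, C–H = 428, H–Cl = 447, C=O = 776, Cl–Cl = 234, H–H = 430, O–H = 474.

Reaction 1:
  Bonds broken (reactants):
    C–H: 4 × 428 = 1712
    O–H: 4 × 474 = 1896
    Σ(broken) = 3608 kJ
  Bonds formed (products):
    C=O: 2 × 776 = 1552
    H–H: 4 × 430 = 1720
    Σ(formed) = 3272 kJ
  ΔH_1 = 3608 − 3272 = +336 kJ
Reaction 2:
  Bonds broken (reactants):
    C–H: 4 × 428 = 1712
    Cl–Cl: 1 × 234 = 234
    Σ(broken) = 1946 kJ
  Bonds formed (products):
    C–Cl: 1 × 332 = 332
    C–H: 3 × 428 = 1284
    H–Cl: 1 × 447 = 447
    Σ(formed) = 2063 kJ
  ΔH_2 = 1946 − 2063 = −117 kJ
ΔH_1 − ΔH_2 = +453 kJ, so reaction 2 has the more negative ΔH; |ΔH_1 − ΔH_2| = 453 kJ.

Reaction 2, by 453 kJ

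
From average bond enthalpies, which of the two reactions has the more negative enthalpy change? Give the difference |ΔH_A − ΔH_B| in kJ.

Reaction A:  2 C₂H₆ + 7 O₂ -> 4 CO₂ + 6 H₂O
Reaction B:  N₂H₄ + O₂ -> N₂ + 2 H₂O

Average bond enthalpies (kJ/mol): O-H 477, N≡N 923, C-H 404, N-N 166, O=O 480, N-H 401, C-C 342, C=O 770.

Reaction A:
  Bonds broken (reactants):
    C-C: 2 × 342 = 684
    C-H: 12 × 404 = 4848
    O=O: 7 × 480 = 3360
    Σ(broken) = 8892 kJ
  Bonds formed (products):
    C=O: 8 × 770 = 6160
    O-H: 12 × 477 = 5724
    Σ(formed) = 11884 kJ
  ΔH_A = 8892 − 11884 = −2992 kJ
Reaction B:
  Bonds broken (reactants):
    N-H: 4 × 401 = 1604
    N-N: 1 × 166 = 166
    O=O: 1 × 480 = 480
    Σ(broken) = 2250 kJ
  Bonds formed (products):
    N≡N: 1 × 923 = 923
    O-H: 4 × 477 = 1908
    Σ(formed) = 2831 kJ
  ΔH_B = 2250 − 2831 = −581 kJ
ΔH_A − ΔH_B = −2411 kJ, so reaction A has the more negative ΔH; |ΔH_A − ΔH_B| = 2411 kJ.

Reaction A, by 2411 kJ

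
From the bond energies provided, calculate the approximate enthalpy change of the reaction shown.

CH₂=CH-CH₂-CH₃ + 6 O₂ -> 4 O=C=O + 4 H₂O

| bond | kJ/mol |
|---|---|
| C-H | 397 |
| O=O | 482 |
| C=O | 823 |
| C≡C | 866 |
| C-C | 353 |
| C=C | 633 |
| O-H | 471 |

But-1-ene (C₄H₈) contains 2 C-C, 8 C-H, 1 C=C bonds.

ΔH ≈ −2945 kJ

Bonds broken (reactants):
  C-C: 2 × 353 = 706
  C-H: 8 × 397 = 3176
  C=C: 1 × 633 = 633
  O=O: 6 × 482 = 2892
  Σ(broken) = 7407 kJ
Bonds formed (products):
  C=O: 8 × 823 = 6584
  O-H: 8 × 471 = 3768
  Σ(formed) = 10352 kJ
ΔH = Σ(broken) − Σ(formed) = 7407 − 10352 = −2945 kJ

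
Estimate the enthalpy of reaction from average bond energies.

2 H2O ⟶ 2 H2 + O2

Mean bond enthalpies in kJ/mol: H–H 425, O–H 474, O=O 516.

Bonds broken (reactants):
  O–H: 4 × 474 = 1896
  Σ(broken) = 1896 kJ
Bonds formed (products):
  H–H: 2 × 425 = 850
  O=O: 1 × 516 = 516
  Σ(formed) = 1366 kJ
ΔH = Σ(broken) − Σ(formed) = 1896 − 1366 = +530 kJ

ΔH ≈ +530 kJ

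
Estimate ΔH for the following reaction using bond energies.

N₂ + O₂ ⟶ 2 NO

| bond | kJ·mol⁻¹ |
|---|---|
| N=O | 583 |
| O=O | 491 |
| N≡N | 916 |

ΔH ≈ +241 kJ

Bonds broken (reactants):
  N≡N: 1 × 916 = 916
  O=O: 1 × 491 = 491
  Σ(broken) = 1407 kJ
Bonds formed (products):
  N=O: 2 × 583 = 1166
  Σ(formed) = 1166 kJ
ΔH = Σ(broken) − Σ(formed) = 1407 − 1166 = +241 kJ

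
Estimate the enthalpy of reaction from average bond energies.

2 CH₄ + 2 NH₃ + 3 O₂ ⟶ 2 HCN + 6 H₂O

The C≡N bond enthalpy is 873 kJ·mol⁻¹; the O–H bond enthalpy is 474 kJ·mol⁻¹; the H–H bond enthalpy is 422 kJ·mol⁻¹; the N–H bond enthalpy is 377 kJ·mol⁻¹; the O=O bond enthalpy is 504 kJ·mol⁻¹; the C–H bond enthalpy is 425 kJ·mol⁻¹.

ΔH ≈ −1110 kJ

Bonds broken (reactants):
  C–H: 8 × 425 = 3400
  N–H: 6 × 377 = 2262
  O=O: 3 × 504 = 1512
  Σ(broken) = 7174 kJ
Bonds formed (products):
  C≡N: 2 × 873 = 1746
  C–H: 2 × 425 = 850
  O–H: 12 × 474 = 5688
  Σ(formed) = 8284 kJ
ΔH = Σ(broken) − Σ(formed) = 7174 − 8284 = −1110 kJ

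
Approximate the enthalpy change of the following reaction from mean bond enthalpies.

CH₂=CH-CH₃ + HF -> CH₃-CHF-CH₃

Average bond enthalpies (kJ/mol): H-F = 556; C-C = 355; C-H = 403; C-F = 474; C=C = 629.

ΔH ≈ −47 kJ

Bonds broken (reactants):
  C-C: 1 × 355 = 355
  C-H: 6 × 403 = 2418
  C=C: 1 × 629 = 629
  H-F: 1 × 556 = 556
  Σ(broken) = 3958 kJ
Bonds formed (products):
  C-C: 2 × 355 = 710
  C-F: 1 × 474 = 474
  C-H: 7 × 403 = 2821
  Σ(formed) = 4005 kJ
ΔH = Σ(broken) − Σ(formed) = 3958 − 4005 = −47 kJ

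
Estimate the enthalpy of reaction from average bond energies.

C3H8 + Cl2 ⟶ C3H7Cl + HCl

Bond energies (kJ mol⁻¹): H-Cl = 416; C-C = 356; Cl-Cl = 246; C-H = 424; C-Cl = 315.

Bonds broken (reactants):
  C-C: 2 × 356 = 712
  C-H: 8 × 424 = 3392
  Cl-Cl: 1 × 246 = 246
  Σ(broken) = 4350 kJ
Bonds formed (products):
  C-C: 2 × 356 = 712
  C-Cl: 1 × 315 = 315
  C-H: 7 × 424 = 2968
  H-Cl: 1 × 416 = 416
  Σ(formed) = 4411 kJ
ΔH = Σ(broken) − Σ(formed) = 4350 − 4411 = −61 kJ

ΔH ≈ −61 kJ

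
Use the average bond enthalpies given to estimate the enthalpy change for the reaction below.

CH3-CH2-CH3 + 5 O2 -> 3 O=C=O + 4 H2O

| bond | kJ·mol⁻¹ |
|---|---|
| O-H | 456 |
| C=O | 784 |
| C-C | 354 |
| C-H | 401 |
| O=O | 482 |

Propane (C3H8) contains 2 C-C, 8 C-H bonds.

ΔH ≈ −2026 kJ

Bonds broken (reactants):
  C-C: 2 × 354 = 708
  C-H: 8 × 401 = 3208
  O=O: 5 × 482 = 2410
  Σ(broken) = 6326 kJ
Bonds formed (products):
  C=O: 6 × 784 = 4704
  O-H: 8 × 456 = 3648
  Σ(formed) = 8352 kJ
ΔH = Σ(broken) − Σ(formed) = 6326 − 8352 = −2026 kJ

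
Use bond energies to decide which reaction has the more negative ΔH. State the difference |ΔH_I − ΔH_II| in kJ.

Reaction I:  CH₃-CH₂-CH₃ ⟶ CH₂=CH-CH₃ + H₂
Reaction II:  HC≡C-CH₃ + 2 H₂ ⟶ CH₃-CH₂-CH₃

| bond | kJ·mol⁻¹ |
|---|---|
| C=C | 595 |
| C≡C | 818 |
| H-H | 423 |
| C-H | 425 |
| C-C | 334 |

Reaction I:
  Bonds broken (reactants):
    C-C: 2 × 334 = 668
    C-H: 8 × 425 = 3400
    Σ(broken) = 4068 kJ
  Bonds formed (products):
    C-C: 1 × 334 = 334
    C-H: 6 × 425 = 2550
    C=C: 1 × 595 = 595
    H-H: 1 × 423 = 423
    Σ(formed) = 3902 kJ
  ΔH_I = 4068 − 3902 = +166 kJ
Reaction II:
  Bonds broken (reactants):
    C≡C: 1 × 818 = 818
    C-C: 1 × 334 = 334
    C-H: 4 × 425 = 1700
    H-H: 2 × 423 = 846
    Σ(broken) = 3698 kJ
  Bonds formed (products):
    C-C: 2 × 334 = 668
    C-H: 8 × 425 = 3400
    Σ(formed) = 4068 kJ
  ΔH_II = 3698 − 4068 = −370 kJ
ΔH_I − ΔH_II = +536 kJ, so reaction II has the more negative ΔH; |ΔH_I − ΔH_II| = 536 kJ.

Reaction II, by 536 kJ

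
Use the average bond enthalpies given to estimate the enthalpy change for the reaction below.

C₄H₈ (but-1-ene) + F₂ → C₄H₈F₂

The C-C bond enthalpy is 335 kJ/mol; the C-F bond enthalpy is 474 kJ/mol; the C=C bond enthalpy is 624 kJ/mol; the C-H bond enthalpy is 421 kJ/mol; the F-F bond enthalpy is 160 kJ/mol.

ΔH ≈ −499 kJ

Bonds broken (reactants):
  C-C: 2 × 335 = 670
  C-H: 8 × 421 = 3368
  C=C: 1 × 624 = 624
  F-F: 1 × 160 = 160
  Σ(broken) = 4822 kJ
Bonds formed (products):
  C-C: 3 × 335 = 1005
  C-F: 2 × 474 = 948
  C-H: 8 × 421 = 3368
  Σ(formed) = 5321 kJ
ΔH = Σ(broken) − Σ(formed) = 4822 − 5321 = −499 kJ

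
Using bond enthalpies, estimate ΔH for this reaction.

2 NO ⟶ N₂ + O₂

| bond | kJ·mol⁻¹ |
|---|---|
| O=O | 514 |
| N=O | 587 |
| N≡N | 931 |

Bonds broken (reactants):
  N=O: 2 × 587 = 1174
  Σ(broken) = 1174 kJ
Bonds formed (products):
  N≡N: 1 × 931 = 931
  O=O: 1 × 514 = 514
  Σ(formed) = 1445 kJ
ΔH = Σ(broken) − Σ(formed) = 1174 − 1445 = −271 kJ

ΔH ≈ −271 kJ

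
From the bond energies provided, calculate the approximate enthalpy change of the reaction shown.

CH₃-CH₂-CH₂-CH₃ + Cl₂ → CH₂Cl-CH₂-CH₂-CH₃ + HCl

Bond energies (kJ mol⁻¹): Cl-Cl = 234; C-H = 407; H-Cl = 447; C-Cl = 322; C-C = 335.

Bonds broken (reactants):
  C-C: 3 × 335 = 1005
  C-H: 10 × 407 = 4070
  Cl-Cl: 1 × 234 = 234
  Σ(broken) = 5309 kJ
Bonds formed (products):
  C-C: 3 × 335 = 1005
  C-Cl: 1 × 322 = 322
  C-H: 9 × 407 = 3663
  H-Cl: 1 × 447 = 447
  Σ(formed) = 5437 kJ
ΔH = Σ(broken) − Σ(formed) = 5309 − 5437 = −128 kJ

ΔH ≈ −128 kJ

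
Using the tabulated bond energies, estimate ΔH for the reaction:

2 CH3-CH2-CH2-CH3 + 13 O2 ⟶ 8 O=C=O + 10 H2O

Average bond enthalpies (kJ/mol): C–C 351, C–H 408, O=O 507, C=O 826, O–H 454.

ΔH ≈ −5439 kJ

Bonds broken (reactants):
  C–C: 6 × 351 = 2106
  C–H: 20 × 408 = 8160
  O=O: 13 × 507 = 6591
  Σ(broken) = 16857 kJ
Bonds formed (products):
  C=O: 16 × 826 = 13216
  O–H: 20 × 454 = 9080
  Σ(formed) = 22296 kJ
ΔH = Σ(broken) − Σ(formed) = 16857 − 22296 = −5439 kJ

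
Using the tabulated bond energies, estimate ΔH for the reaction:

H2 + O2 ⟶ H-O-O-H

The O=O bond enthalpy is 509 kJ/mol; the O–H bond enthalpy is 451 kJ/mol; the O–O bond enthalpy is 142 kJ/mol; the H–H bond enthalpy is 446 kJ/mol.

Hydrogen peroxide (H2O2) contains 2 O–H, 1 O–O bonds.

Bonds broken (reactants):
  H–H: 1 × 446 = 446
  O=O: 1 × 509 = 509
  Σ(broken) = 955 kJ
Bonds formed (products):
  O–H: 2 × 451 = 902
  O–O: 1 × 142 = 142
  Σ(formed) = 1044 kJ
ΔH = Σ(broken) − Σ(formed) = 955 − 1044 = −89 kJ

ΔH ≈ −89 kJ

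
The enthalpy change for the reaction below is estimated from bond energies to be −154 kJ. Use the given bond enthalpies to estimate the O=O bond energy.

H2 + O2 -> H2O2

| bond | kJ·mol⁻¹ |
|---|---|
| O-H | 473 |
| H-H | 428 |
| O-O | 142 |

D(O=O) ≈ 506 kJ/mol

Let D be the O=O bond energy.
Σ(broken) = 1×428 + 1×D = 428 + D
Σ(formed) = 2×473 + 1×142 = 1088
ΔH = Σ(broken) − Σ(formed) = (428 + D) − (1088) = −660 + D
Setting this equal to −154 kJ gives D = 506 kJ/mol.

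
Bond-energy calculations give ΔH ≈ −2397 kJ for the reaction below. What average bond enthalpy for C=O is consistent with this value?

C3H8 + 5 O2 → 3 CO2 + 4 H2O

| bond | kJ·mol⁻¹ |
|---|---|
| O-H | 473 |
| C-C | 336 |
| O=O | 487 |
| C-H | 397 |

D(C=O) ≈ 816 kJ/mol

Let D be the C=O bond energy.
Σ(broken) = 2×336 + 8×397 + 5×487 = 6283
Σ(formed) = 6×D + 8×473 = 3784 + 6D
ΔH = Σ(broken) − Σ(formed) = (6283) − (3784 + 6D) = +2499 − 6D
Setting this equal to −2397 kJ gives 6D = 4896, so D = 816 kJ/mol.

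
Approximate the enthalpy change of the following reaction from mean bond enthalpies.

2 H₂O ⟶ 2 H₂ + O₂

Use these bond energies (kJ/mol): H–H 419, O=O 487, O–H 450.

Bonds broken (reactants):
  O–H: 4 × 450 = 1800
  Σ(broken) = 1800 kJ
Bonds formed (products):
  H–H: 2 × 419 = 838
  O=O: 1 × 487 = 487
  Σ(formed) = 1325 kJ
ΔH = Σ(broken) − Σ(formed) = 1800 − 1325 = +475 kJ

ΔH ≈ +475 kJ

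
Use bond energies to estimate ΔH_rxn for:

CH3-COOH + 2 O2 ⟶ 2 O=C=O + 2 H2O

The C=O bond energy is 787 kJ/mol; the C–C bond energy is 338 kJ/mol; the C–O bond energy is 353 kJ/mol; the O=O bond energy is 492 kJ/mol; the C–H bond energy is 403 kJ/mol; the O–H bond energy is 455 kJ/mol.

ΔH ≈ −842 kJ

Bonds broken (reactants):
  C–C: 1 × 338 = 338
  C–H: 3 × 403 = 1209
  C–O: 1 × 353 = 353
  C=O: 1 × 787 = 787
  O–H: 1 × 455 = 455
  O=O: 2 × 492 = 984
  Σ(broken) = 4126 kJ
Bonds formed (products):
  C=O: 4 × 787 = 3148
  O–H: 4 × 455 = 1820
  Σ(formed) = 4968 kJ
ΔH = Σ(broken) − Σ(formed) = 4126 − 4968 = −842 kJ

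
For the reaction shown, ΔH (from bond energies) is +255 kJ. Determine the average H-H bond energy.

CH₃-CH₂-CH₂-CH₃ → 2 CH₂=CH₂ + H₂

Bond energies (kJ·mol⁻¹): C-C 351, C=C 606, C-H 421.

D(H-H) ≈ 428 kJ/mol

Let D be the H-H bond energy.
Σ(broken) = 3×351 + 10×421 = 5263
Σ(formed) = 8×421 + 2×606 + 1×D = 4580 + D
ΔH = Σ(broken) − Σ(formed) = (5263) − (4580 + D) = +683 − D
Setting this equal to +255 kJ gives D = 428 kJ/mol.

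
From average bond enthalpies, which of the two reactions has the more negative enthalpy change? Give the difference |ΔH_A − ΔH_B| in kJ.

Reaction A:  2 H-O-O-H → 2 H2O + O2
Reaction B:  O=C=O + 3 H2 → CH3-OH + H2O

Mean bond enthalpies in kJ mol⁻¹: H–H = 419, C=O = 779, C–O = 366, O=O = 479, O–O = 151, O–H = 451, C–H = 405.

Reaction A:
  Bonds broken (reactants):
    O–H: 4 × 451 = 1804
    O–O: 2 × 151 = 302
    Σ(broken) = 2106 kJ
  Bonds formed (products):
    O–H: 4 × 451 = 1804
    O=O: 1 × 479 = 479
    Σ(formed) = 2283 kJ
  ΔH_A = 2106 − 2283 = −177 kJ
Reaction B:
  Bonds broken (reactants):
    C=O: 2 × 779 = 1558
    H–H: 3 × 419 = 1257
    Σ(broken) = 2815 kJ
  Bonds formed (products):
    C–H: 3 × 405 = 1215
    C–O: 1 × 366 = 366
    O–H: 3 × 451 = 1353
    Σ(formed) = 2934 kJ
  ΔH_B = 2815 − 2934 = −119 kJ
ΔH_A − ΔH_B = −58 kJ, so reaction A has the more negative ΔH; |ΔH_A − ΔH_B| = 58 kJ.

Reaction A, by 58 kJ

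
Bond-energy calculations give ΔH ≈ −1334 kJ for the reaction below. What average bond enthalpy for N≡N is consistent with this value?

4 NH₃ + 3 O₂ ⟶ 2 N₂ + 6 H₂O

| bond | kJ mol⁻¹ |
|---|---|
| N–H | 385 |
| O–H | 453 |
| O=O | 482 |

Let D be the N≡N bond energy.
Σ(broken) = 12×385 + 3×482 = 6066
Σ(formed) = 2×D + 12×453 = 5436 + 2D
ΔH = Σ(broken) − Σ(formed) = (6066) − (5436 + 2D) = +630 − 2D
Setting this equal to −1334 kJ gives 2D = 1964, so D = 982 kJ/mol.

D(N≡N) ≈ 982 kJ/mol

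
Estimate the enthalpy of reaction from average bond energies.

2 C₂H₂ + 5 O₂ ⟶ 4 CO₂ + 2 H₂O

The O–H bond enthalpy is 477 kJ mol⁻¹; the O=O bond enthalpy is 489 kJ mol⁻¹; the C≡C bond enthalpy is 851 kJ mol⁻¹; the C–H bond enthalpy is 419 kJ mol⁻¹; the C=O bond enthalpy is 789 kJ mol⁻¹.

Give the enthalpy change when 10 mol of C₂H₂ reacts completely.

ΔH = −11985 kJ

Bonds broken (reactants):
  C≡C: 2 × 851 = 1702
  C–H: 4 × 419 = 1676
  O=O: 5 × 489 = 2445
  Σ(broken) = 5823 kJ
Bonds formed (products):
  C=O: 8 × 789 = 6312
  O–H: 4 × 477 = 1908
  Σ(formed) = 8220 kJ
ΔH = Σ(broken) − Σ(formed) = 5823 − 8220 = −2397 kJ
For 5× the reaction as written: 5 × (−2397) = −11985 kJ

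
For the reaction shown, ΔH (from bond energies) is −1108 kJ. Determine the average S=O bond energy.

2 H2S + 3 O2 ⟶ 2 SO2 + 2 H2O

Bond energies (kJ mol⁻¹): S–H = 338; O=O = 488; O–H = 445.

D(S=O) ≈ 536 kJ/mol

Let D be the S=O bond energy.
Σ(broken) = 3×488 + 4×338 = 2816
Σ(formed) = 4×445 + 4×D = 1780 + 4D
ΔH = Σ(broken) − Σ(formed) = (2816) − (1780 + 4D) = +1036 − 4D
Setting this equal to −1108 kJ gives 4D = 2144, so D = 536 kJ/mol.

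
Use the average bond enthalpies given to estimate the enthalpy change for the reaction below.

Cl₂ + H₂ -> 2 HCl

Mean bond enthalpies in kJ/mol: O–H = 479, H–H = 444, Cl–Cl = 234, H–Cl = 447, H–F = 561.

ΔH ≈ −216 kJ

Bonds broken (reactants):
  Cl–Cl: 1 × 234 = 234
  H–H: 1 × 444 = 444
  Σ(broken) = 678 kJ
Bonds formed (products):
  H–Cl: 2 × 447 = 894
  Σ(formed) = 894 kJ
ΔH = Σ(broken) − Σ(formed) = 678 − 894 = −216 kJ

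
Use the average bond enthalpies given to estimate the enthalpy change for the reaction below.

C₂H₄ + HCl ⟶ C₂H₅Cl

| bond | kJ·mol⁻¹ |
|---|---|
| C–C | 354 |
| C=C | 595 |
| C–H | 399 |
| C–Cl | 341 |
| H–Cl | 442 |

Bonds broken (reactants):
  C–H: 4 × 399 = 1596
  C=C: 1 × 595 = 595
  H–Cl: 1 × 442 = 442
  Σ(broken) = 2633 kJ
Bonds formed (products):
  C–C: 1 × 354 = 354
  C–Cl: 1 × 341 = 341
  C–H: 5 × 399 = 1995
  Σ(formed) = 2690 kJ
ΔH = Σ(broken) − Σ(formed) = 2633 − 2690 = −57 kJ

ΔH ≈ −57 kJ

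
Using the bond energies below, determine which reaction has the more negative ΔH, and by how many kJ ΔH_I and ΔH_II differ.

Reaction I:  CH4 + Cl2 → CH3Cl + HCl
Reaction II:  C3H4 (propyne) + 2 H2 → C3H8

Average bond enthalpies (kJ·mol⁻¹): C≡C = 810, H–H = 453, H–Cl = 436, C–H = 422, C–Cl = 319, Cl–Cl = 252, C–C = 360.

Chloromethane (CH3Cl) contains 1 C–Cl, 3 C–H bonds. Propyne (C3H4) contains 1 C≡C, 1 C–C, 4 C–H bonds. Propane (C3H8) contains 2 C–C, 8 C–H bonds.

Reaction I:
  Bonds broken (reactants):
    C–H: 4 × 422 = 1688
    Cl–Cl: 1 × 252 = 252
    Σ(broken) = 1940 kJ
  Bonds formed (products):
    C–Cl: 1 × 319 = 319
    C–H: 3 × 422 = 1266
    H–Cl: 1 × 436 = 436
    Σ(formed) = 2021 kJ
  ΔH_I = 1940 − 2021 = −81 kJ
Reaction II:
  Bonds broken (reactants):
    C≡C: 1 × 810 = 810
    C–C: 1 × 360 = 360
    C–H: 4 × 422 = 1688
    H–H: 2 × 453 = 906
    Σ(broken) = 3764 kJ
  Bonds formed (products):
    C–C: 2 × 360 = 720
    C–H: 8 × 422 = 3376
    Σ(formed) = 4096 kJ
  ΔH_II = 3764 − 4096 = −332 kJ
ΔH_I − ΔH_II = +251 kJ, so reaction II has the more negative ΔH; |ΔH_I − ΔH_II| = 251 kJ.

Reaction II, by 251 kJ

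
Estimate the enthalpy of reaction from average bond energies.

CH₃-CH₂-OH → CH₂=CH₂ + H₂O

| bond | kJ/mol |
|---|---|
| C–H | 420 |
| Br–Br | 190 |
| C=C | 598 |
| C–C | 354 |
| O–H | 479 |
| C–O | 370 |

ΔH ≈ +67 kJ

Bonds broken (reactants):
  C–C: 1 × 354 = 354
  C–H: 5 × 420 = 2100
  C–O: 1 × 370 = 370
  O–H: 1 × 479 = 479
  Σ(broken) = 3303 kJ
Bonds formed (products):
  C–H: 4 × 420 = 1680
  C=C: 1 × 598 = 598
  O–H: 2 × 479 = 958
  Σ(formed) = 3236 kJ
ΔH = Σ(broken) − Σ(formed) = 3303 − 3236 = +67 kJ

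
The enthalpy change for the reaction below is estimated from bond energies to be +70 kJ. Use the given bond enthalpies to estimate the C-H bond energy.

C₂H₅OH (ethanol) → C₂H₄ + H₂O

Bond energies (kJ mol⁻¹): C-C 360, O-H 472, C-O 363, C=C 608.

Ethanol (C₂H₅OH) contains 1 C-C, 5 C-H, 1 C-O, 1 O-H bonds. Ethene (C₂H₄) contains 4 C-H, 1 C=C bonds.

Let D be the C-H bond energy.
Σ(broken) = 1×360 + 5×D + 1×363 + 1×472 = 1195 + 5D
Σ(formed) = 4×D + 1×608 + 2×472 = 1552 + 4D
ΔH = Σ(broken) − Σ(formed) = (1195 + 5D) − (1552 + 4D) = −357 + D
Setting this equal to +70 kJ gives D = 427 kJ/mol.

D(C-H) ≈ 427 kJ/mol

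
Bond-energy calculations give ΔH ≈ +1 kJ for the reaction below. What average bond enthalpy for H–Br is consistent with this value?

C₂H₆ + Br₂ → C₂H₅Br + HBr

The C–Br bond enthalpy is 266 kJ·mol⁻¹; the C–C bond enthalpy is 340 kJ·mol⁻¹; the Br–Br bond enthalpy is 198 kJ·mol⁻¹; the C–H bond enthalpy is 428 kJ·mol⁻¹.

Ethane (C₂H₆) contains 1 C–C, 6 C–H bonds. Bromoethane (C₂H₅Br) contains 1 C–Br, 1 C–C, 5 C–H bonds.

D(H–Br) ≈ 359 kJ/mol

Let D be the H–Br bond energy.
Σ(broken) = 1×198 + 1×340 + 6×428 = 3106
Σ(formed) = 1×266 + 1×340 + 5×428 + 1×D = 2746 + D
ΔH = Σ(broken) − Σ(formed) = (3106) − (2746 + D) = +360 − D
Setting this equal to +1 kJ gives D = 359 kJ/mol.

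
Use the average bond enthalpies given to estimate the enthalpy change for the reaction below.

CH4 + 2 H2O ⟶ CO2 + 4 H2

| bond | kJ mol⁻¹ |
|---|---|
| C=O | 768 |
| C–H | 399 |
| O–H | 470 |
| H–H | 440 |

ΔH ≈ +180 kJ

Bonds broken (reactants):
  C–H: 4 × 399 = 1596
  O–H: 4 × 470 = 1880
  Σ(broken) = 3476 kJ
Bonds formed (products):
  C=O: 2 × 768 = 1536
  H–H: 4 × 440 = 1760
  Σ(formed) = 3296 kJ
ΔH = Σ(broken) − Σ(formed) = 3476 − 3296 = +180 kJ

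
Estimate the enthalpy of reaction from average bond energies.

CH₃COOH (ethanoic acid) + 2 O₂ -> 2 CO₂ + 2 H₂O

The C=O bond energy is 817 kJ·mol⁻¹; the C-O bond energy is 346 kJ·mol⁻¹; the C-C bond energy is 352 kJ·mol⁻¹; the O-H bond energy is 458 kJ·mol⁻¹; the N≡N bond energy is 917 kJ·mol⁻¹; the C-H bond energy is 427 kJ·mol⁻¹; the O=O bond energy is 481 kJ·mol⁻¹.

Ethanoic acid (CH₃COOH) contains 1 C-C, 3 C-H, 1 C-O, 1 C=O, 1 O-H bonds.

Bonds broken (reactants):
  C-C: 1 × 352 = 352
  C-H: 3 × 427 = 1281
  C-O: 1 × 346 = 346
  C=O: 1 × 817 = 817
  O-H: 1 × 458 = 458
  O=O: 2 × 481 = 962
  Σ(broken) = 4216 kJ
Bonds formed (products):
  C=O: 4 × 817 = 3268
  O-H: 4 × 458 = 1832
  Σ(formed) = 5100 kJ
ΔH = Σ(broken) − Σ(formed) = 4216 − 5100 = −884 kJ

ΔH ≈ −884 kJ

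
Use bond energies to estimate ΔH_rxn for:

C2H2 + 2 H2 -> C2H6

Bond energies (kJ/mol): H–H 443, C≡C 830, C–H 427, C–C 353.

ΔH ≈ −345 kJ

Bonds broken (reactants):
  C≡C: 1 × 830 = 830
  C–H: 2 × 427 = 854
  H–H: 2 × 443 = 886
  Σ(broken) = 2570 kJ
Bonds formed (products):
  C–C: 1 × 353 = 353
  C–H: 6 × 427 = 2562
  Σ(formed) = 2915 kJ
ΔH = Σ(broken) − Σ(formed) = 2570 − 2915 = −345 kJ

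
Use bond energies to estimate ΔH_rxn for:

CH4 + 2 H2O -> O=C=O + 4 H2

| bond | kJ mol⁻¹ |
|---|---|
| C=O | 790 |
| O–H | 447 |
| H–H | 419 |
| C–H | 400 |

Bonds broken (reactants):
  C–H: 4 × 400 = 1600
  O–H: 4 × 447 = 1788
  Σ(broken) = 3388 kJ
Bonds formed (products):
  C=O: 2 × 790 = 1580
  H–H: 4 × 419 = 1676
  Σ(formed) = 3256 kJ
ΔH = Σ(broken) − Σ(formed) = 3388 − 3256 = +132 kJ

ΔH ≈ +132 kJ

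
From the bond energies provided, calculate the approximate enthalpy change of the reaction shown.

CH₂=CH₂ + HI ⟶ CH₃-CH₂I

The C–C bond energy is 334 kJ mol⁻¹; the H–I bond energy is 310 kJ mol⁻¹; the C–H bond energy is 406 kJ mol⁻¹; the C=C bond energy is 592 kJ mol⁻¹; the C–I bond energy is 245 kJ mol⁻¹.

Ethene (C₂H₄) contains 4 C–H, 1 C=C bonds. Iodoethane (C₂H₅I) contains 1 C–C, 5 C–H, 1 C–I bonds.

Bonds broken (reactants):
  C–H: 4 × 406 = 1624
  C=C: 1 × 592 = 592
  H–I: 1 × 310 = 310
  Σ(broken) = 2526 kJ
Bonds formed (products):
  C–C: 1 × 334 = 334
  C–H: 5 × 406 = 2030
  C–I: 1 × 245 = 245
  Σ(formed) = 2609 kJ
ΔH = Σ(broken) − Σ(formed) = 2526 − 2609 = −83 kJ

ΔH ≈ −83 kJ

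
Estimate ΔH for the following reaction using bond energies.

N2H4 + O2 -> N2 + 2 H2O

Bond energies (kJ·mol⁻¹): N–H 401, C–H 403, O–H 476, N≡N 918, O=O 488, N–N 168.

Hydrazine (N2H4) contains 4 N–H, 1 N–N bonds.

Bonds broken (reactants):
  N–H: 4 × 401 = 1604
  N–N: 1 × 168 = 168
  O=O: 1 × 488 = 488
  Σ(broken) = 2260 kJ
Bonds formed (products):
  N≡N: 1 × 918 = 918
  O–H: 4 × 476 = 1904
  Σ(formed) = 2822 kJ
ΔH = Σ(broken) − Σ(formed) = 2260 − 2822 = −562 kJ

ΔH ≈ −562 kJ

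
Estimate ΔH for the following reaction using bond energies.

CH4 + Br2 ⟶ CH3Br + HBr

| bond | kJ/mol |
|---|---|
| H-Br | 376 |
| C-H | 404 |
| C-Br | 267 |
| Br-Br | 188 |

Bonds broken (reactants):
  Br-Br: 1 × 188 = 188
  C-H: 4 × 404 = 1616
  Σ(broken) = 1804 kJ
Bonds formed (products):
  C-Br: 1 × 267 = 267
  C-H: 3 × 404 = 1212
  H-Br: 1 × 376 = 376
  Σ(formed) = 1855 kJ
ΔH = Σ(broken) − Σ(formed) = 1804 − 1855 = −51 kJ

ΔH ≈ −51 kJ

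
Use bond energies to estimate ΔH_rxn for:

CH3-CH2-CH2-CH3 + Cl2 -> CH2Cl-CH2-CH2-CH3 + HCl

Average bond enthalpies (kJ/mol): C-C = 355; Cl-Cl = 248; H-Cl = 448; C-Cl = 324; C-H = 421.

Bonds broken (reactants):
  C-C: 3 × 355 = 1065
  C-H: 10 × 421 = 4210
  Cl-Cl: 1 × 248 = 248
  Σ(broken) = 5523 kJ
Bonds formed (products):
  C-C: 3 × 355 = 1065
  C-Cl: 1 × 324 = 324
  C-H: 9 × 421 = 3789
  H-Cl: 1 × 448 = 448
  Σ(formed) = 5626 kJ
ΔH = Σ(broken) − Σ(formed) = 5523 − 5626 = −103 kJ

ΔH ≈ −103 kJ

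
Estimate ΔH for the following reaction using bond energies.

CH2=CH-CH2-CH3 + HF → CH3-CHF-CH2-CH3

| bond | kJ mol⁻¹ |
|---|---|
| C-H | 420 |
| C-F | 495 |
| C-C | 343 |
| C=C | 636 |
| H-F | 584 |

Bonds broken (reactants):
  C-C: 2 × 343 = 686
  C-H: 8 × 420 = 3360
  C=C: 1 × 636 = 636
  H-F: 1 × 584 = 584
  Σ(broken) = 5266 kJ
Bonds formed (products):
  C-C: 3 × 343 = 1029
  C-F: 1 × 495 = 495
  C-H: 9 × 420 = 3780
  Σ(formed) = 5304 kJ
ΔH = Σ(broken) − Σ(formed) = 5266 − 5304 = −38 kJ

ΔH ≈ −38 kJ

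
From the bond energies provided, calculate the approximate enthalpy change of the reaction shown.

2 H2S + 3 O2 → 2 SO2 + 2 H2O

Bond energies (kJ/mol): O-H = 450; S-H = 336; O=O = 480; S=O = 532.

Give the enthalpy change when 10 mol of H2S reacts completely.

ΔH = −5720 kJ

Bonds broken (reactants):
  O=O: 3 × 480 = 1440
  S-H: 4 × 336 = 1344
  Σ(broken) = 2784 kJ
Bonds formed (products):
  O-H: 4 × 450 = 1800
  S=O: 4 × 532 = 2128
  Σ(formed) = 3928 kJ
ΔH = Σ(broken) − Σ(formed) = 2784 − 3928 = −1144 kJ
For 5× the reaction as written: 5 × (−1144) = −5720 kJ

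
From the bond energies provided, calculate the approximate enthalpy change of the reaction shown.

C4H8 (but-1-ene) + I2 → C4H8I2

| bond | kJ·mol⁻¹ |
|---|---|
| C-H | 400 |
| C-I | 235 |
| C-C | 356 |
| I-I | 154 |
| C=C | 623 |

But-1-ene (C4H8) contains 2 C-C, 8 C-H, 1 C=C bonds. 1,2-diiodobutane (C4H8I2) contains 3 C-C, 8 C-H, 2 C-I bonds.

Bonds broken (reactants):
  C-C: 2 × 356 = 712
  C-H: 8 × 400 = 3200
  C=C: 1 × 623 = 623
  I-I: 1 × 154 = 154
  Σ(broken) = 4689 kJ
Bonds formed (products):
  C-C: 3 × 356 = 1068
  C-H: 8 × 400 = 3200
  C-I: 2 × 235 = 470
  Σ(formed) = 4738 kJ
ΔH = Σ(broken) − Σ(formed) = 4689 − 4738 = −49 kJ

ΔH ≈ −49 kJ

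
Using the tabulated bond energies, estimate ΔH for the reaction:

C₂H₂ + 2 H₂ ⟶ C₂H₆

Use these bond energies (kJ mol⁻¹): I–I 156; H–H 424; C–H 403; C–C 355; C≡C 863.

Bonds broken (reactants):
  C≡C: 1 × 863 = 863
  C–H: 2 × 403 = 806
  H–H: 2 × 424 = 848
  Σ(broken) = 2517 kJ
Bonds formed (products):
  C–C: 1 × 355 = 355
  C–H: 6 × 403 = 2418
  Σ(formed) = 2773 kJ
ΔH = Σ(broken) − Σ(formed) = 2517 − 2773 = −256 kJ

ΔH ≈ −256 kJ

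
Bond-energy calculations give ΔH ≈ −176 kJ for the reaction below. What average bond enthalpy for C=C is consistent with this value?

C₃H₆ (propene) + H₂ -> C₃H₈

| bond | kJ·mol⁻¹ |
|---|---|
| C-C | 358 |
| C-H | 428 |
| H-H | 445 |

Let D be the C=C bond energy.
Σ(broken) = 1×358 + 6×428 + 1×D + 1×445 = 3371 + D
Σ(formed) = 2×358 + 8×428 = 4140
ΔH = Σ(broken) − Σ(formed) = (3371 + D) − (4140) = −769 + D
Setting this equal to −176 kJ gives D = 593 kJ/mol.

D(C=C) ≈ 593 kJ/mol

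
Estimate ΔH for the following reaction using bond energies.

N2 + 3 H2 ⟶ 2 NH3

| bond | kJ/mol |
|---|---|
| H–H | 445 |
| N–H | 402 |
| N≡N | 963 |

Bonds broken (reactants):
  H–H: 3 × 445 = 1335
  N≡N: 1 × 963 = 963
  Σ(broken) = 2298 kJ
Bonds formed (products):
  N–H: 6 × 402 = 2412
  Σ(formed) = 2412 kJ
ΔH = Σ(broken) − Σ(formed) = 2298 − 2412 = −114 kJ

ΔH ≈ −114 kJ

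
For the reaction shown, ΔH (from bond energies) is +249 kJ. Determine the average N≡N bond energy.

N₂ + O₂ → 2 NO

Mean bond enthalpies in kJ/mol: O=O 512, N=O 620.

Let D be the N≡N bond energy.
Σ(broken) = 1×D + 1×512 = 512 + D
Σ(formed) = 2×620 = 1240
ΔH = Σ(broken) − Σ(formed) = (512 + D) − (1240) = −728 + D
Setting this equal to +249 kJ gives D = 977 kJ/mol.

D(N≡N) ≈ 977 kJ/mol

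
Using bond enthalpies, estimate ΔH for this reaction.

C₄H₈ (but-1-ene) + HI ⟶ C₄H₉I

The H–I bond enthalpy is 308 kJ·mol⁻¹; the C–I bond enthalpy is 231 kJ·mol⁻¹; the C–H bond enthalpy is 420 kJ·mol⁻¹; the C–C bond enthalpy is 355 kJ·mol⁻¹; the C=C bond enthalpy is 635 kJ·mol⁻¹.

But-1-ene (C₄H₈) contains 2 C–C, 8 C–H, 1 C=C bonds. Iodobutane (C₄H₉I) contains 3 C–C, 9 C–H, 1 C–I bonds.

Bonds broken (reactants):
  C–C: 2 × 355 = 710
  C–H: 8 × 420 = 3360
  C=C: 1 × 635 = 635
  H–I: 1 × 308 = 308
  Σ(broken) = 5013 kJ
Bonds formed (products):
  C–C: 3 × 355 = 1065
  C–H: 9 × 420 = 3780
  C–I: 1 × 231 = 231
  Σ(formed) = 5076 kJ
ΔH = Σ(broken) − Σ(formed) = 5013 − 5076 = −63 kJ

ΔH ≈ −63 kJ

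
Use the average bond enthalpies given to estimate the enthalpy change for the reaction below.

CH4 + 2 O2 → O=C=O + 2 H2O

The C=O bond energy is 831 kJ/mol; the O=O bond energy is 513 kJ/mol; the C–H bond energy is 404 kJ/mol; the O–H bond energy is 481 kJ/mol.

Bonds broken (reactants):
  C–H: 4 × 404 = 1616
  O=O: 2 × 513 = 1026
  Σ(broken) = 2642 kJ
Bonds formed (products):
  C=O: 2 × 831 = 1662
  O–H: 4 × 481 = 1924
  Σ(formed) = 3586 kJ
ΔH = Σ(broken) − Σ(formed) = 2642 − 3586 = −944 kJ

ΔH ≈ −944 kJ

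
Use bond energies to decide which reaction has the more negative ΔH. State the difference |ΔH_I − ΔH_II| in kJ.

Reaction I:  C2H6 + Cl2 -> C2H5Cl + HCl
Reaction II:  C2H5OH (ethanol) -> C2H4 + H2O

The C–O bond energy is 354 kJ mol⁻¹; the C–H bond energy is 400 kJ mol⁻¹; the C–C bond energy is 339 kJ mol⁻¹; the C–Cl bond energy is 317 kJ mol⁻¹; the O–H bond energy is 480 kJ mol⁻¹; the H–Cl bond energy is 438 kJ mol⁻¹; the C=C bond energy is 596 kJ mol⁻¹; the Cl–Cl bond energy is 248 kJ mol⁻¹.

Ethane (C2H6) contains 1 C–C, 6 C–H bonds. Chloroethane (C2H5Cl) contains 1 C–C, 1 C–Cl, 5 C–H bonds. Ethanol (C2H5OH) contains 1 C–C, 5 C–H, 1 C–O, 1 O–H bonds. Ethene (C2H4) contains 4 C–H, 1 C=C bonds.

Reaction I:
  Bonds broken (reactants):
    C–C: 1 × 339 = 339
    C–H: 6 × 400 = 2400
    Cl–Cl: 1 × 248 = 248
    Σ(broken) = 2987 kJ
  Bonds formed (products):
    C–C: 1 × 339 = 339
    C–Cl: 1 × 317 = 317
    C–H: 5 × 400 = 2000
    H–Cl: 1 × 438 = 438
    Σ(formed) = 3094 kJ
  ΔH_I = 2987 − 3094 = −107 kJ
Reaction II:
  Bonds broken (reactants):
    C–C: 1 × 339 = 339
    C–H: 5 × 400 = 2000
    C–O: 1 × 354 = 354
    O–H: 1 × 480 = 480
    Σ(broken) = 3173 kJ
  Bonds formed (products):
    C–H: 4 × 400 = 1600
    C=C: 1 × 596 = 596
    O–H: 2 × 480 = 960
    Σ(formed) = 3156 kJ
  ΔH_II = 3173 − 3156 = +17 kJ
ΔH_I − ΔH_II = −124 kJ, so reaction I has the more negative ΔH; |ΔH_I − ΔH_II| = 124 kJ.

Reaction I, by 124 kJ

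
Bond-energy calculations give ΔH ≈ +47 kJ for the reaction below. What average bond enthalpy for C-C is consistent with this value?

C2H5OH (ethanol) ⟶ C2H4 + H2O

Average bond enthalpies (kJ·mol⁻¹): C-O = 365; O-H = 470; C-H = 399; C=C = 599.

Let D be the C-C bond energy.
Σ(broken) = 1×D + 5×399 + 1×365 + 1×470 = 2830 + D
Σ(formed) = 4×399 + 1×599 + 2×470 = 3135
ΔH = Σ(broken) − Σ(formed) = (2830 + D) − (3135) = −305 + D
Setting this equal to +47 kJ gives D = 352 kJ/mol.

D(C-C) ≈ 352 kJ/mol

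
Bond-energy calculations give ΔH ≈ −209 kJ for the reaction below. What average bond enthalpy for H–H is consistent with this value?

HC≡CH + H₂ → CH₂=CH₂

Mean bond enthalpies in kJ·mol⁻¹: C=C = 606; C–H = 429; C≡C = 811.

D(H–H) ≈ 444 kJ/mol

Let D be the H–H bond energy.
Σ(broken) = 1×811 + 2×429 + 1×D = 1669 + D
Σ(formed) = 4×429 + 1×606 = 2322
ΔH = Σ(broken) − Σ(formed) = (1669 + D) − (2322) = −653 + D
Setting this equal to −209 kJ gives D = 444 kJ/mol.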